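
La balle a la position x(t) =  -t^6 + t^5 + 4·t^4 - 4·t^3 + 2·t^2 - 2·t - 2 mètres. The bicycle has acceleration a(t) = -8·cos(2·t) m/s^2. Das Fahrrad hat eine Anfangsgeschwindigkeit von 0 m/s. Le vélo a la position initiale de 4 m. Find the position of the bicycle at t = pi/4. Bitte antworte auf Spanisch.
Para resolver esto, necesitamos tomar 2 integrales de nuestra ecuación de la aceleración a(t) = -8·cos(2·t). Tomando ∫a(t)dt y aplicando v(0) = 0, encontramos v(t) = -4·sin(2·t). Integrando la velocidad y usando la condición inicial x(0) = 4, obtenemos x(t) = 2·cos(2·t) + 2. Usando x(t) = 2·cos(2·t) + 2 y sustituyendo t = pi/4, encontramos x = 2.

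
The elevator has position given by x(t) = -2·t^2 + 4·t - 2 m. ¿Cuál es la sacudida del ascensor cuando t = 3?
Debemos derivar nuestra ecuación de la posición x(t) = -2·t^2 + 4·t - 2 3 veces. Derivando la posición, obtenemos la velocidad: v(t) = 4 - 4·t. Derivando la velocidad, obtenemos la aceleración: a(t) = -4. Derivando la aceleración, obtenemos la sacudida: j(t) = 0. Tenemos la sacudida j(t) = 0. Sustituyendo t = 3: j(3) = 0.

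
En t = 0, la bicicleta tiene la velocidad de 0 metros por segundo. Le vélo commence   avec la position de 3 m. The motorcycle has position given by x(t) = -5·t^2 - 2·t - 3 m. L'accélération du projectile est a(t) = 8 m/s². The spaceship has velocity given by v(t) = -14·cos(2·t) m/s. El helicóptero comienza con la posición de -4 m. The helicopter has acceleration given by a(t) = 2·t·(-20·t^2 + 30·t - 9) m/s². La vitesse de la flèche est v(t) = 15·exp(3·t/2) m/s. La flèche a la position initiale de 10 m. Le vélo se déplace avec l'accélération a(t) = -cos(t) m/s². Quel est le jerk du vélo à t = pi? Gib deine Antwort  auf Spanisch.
Debemos derivar nuestra ecuación de la aceleración a(t) = -cos(t) 1 vez. Tomando d/dt de a(t), encontramos j(t) = sin(t). Tenemos la sacudida j(t) = sin(t). Sustituyendo t = pi: j(pi) = 0.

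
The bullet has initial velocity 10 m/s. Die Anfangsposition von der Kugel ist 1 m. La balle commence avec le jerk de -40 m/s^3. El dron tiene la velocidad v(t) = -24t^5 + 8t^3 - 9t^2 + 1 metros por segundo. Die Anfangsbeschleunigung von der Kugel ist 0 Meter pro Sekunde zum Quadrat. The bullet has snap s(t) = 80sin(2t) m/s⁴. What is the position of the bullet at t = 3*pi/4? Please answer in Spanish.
Necesitamos integrar nuestra ecuación del snap s(t) = 80·sin(2·t) 4 veces. La integral del snap es la sacudida. Usando j(0) = -40, obtenemos j(t) = -40·cos(2·t). La antiderivada de la sacudida, con a(0) = 0, da la aceleración: a(t) = -20·sin(2·t). La antiderivada de la aceleración es la velocidad. Usando v(0) = 10, obtenemos v(t) = 10·cos(2·t). Tomando ∫v(t)dt y aplicando x(0) = 1, encontramos x(t) = 5·sin(2·t) + 1. Usando x(t) = 5·sin(2·t) + 1 y sustituyendo t = 3*pi/4, encontramos x = -4.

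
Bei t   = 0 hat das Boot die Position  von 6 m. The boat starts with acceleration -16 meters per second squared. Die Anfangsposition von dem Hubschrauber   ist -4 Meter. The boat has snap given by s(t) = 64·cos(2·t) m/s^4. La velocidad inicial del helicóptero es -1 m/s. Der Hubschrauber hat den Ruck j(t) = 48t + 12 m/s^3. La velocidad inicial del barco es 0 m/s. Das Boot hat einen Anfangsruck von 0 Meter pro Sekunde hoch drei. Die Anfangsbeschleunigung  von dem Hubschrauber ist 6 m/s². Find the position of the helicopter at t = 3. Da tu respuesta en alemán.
Wir müssen unsere Gleichung für den Ruck j(t) = 48·t + 12 3-mal integrieren. Durch Integration von dem Ruck und Verwendung der Anfangsbedingung a(0) = 6, erhalten wir a(t) = 24·t^2 + 12·t + 6. Mit ∫a(t)dt und Anwendung von v(0) = -1, finden wir v(t) = 8·t^3 + 6·t^2 + 6·t - 1. Durch Integration von der Geschwindigkeit und Verwendung der Anfangsbedingung x(0) = -4, erhalten wir x(t) = 2·t^4 + 2·t^3 + 3·t^2 - t - 4. Aus der Gleichung für die Position x(t) = 2·t^4 + 2·t^3 + 3·t^2 - t - 4, setzen wir t = 3 ein und erhalten x = 236.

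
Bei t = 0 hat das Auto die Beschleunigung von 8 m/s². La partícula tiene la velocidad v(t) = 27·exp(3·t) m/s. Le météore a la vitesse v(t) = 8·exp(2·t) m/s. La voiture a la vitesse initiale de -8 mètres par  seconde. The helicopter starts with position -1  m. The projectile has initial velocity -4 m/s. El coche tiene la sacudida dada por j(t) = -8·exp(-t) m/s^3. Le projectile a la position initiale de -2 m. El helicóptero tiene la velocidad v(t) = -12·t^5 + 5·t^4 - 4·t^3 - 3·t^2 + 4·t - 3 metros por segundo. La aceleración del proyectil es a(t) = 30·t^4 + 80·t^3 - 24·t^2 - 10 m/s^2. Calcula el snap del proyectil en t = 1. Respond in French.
En partant de l'accélération a(t) = 30·t^4 + 80·t^3 - 24·t^2 - 10, nous prenons 2 dérivées. En dérivant l'accélération, nous obtenons le jerk: j(t) = 120·t^3 + 240·t^2 - 48·t. La dérivée du jerk donne le snap: s(t) = 360·t^2 + 480·t - 48. Nous avons le snap s(t) = 360·t^2 + 480·t - 48. En substituant t = 1: s(1) = 792.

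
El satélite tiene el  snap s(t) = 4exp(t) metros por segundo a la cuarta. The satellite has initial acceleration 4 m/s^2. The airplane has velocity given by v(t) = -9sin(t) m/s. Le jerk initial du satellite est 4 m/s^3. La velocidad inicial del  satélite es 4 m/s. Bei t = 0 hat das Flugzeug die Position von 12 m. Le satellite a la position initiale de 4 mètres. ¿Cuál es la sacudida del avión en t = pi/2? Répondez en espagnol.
Debemos derivar nuestra ecuación de la velocidad v(t) = -9·sin(t) 2 veces. La derivada de la velocidad da la aceleración: a(t) = -9·cos(t). Derivando la aceleración, obtenemos la sacudida: j(t) = 9·sin(t). De la ecuación de la sacudida j(t) = 9·sin(t), sustituimos t = pi/2 para obtener j = 9.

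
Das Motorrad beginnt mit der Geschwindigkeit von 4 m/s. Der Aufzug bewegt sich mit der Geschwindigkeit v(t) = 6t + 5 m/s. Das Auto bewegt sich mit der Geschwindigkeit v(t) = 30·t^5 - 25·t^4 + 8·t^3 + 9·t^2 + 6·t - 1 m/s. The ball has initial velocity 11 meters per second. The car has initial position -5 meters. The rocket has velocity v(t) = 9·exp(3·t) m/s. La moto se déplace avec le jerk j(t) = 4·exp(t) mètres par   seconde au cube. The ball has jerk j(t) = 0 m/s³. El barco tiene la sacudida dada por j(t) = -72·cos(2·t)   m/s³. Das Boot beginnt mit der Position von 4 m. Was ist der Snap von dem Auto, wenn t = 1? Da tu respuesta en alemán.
Um dies zu lösen, müssen wir 3 Ableitungen unserer Gleichung für die Geschwindigkeit v(t) = 30·t^5 - 25·t^4 + 8·t^3 + 9·t^2 + 6·t - 1 nehmen. Mit d/dt von v(t) finden wir a(t) = 150·t^4 - 100·t^3 + 24·t^2 + 18·t + 6. Durch Ableiten von der Beschleunigung erhalten wir den Ruck: j(t) = 600·t^3 - 300·t^2 + 48·t + 18. Mit d/dt von j(t) finden wir s(t) = 1800·t^2 - 600·t + 48. Mit s(t) = 1800·t^2 - 600·t + 48 und Einsetzen von t = 1, finden wir s = 1248.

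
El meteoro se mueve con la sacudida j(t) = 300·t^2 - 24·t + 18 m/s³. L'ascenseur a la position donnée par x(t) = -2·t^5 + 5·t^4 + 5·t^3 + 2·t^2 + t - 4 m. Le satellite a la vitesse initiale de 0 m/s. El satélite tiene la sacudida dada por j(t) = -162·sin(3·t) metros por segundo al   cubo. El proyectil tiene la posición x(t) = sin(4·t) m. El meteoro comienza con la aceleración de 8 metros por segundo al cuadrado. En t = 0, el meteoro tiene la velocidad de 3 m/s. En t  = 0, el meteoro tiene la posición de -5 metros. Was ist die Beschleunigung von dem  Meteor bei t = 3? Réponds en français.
Nous devons intégrer notre équation du jerk j(t) = 300·t^2 - 24·t + 18 1 fois. La primitive du jerk est l'accélération. En utilisant a(0) = 8, nous obtenons a(t) = 100·t^3 - 12·t^2 + 18·t + 8. En utilisant a(t) = 100·t^3 - 12·t^2 + 18·t + 8 et en substituant t = 3, nous trouvons a = 2654.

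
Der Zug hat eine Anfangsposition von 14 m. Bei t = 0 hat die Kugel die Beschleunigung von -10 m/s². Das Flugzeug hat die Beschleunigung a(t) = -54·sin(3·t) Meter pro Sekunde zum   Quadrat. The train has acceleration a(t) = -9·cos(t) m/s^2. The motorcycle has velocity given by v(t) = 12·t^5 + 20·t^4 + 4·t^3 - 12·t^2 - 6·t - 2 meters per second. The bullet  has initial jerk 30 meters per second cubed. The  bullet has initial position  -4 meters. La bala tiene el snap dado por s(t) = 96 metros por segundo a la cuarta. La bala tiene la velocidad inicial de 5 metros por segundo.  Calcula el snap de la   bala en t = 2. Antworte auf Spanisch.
Tenemos el snap s(t) = 96. Sustituyendo t = 2: s(2) = 96.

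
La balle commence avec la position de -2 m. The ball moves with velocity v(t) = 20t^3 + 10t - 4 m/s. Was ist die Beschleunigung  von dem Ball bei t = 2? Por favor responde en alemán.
Um dies zu lösen, müssen wir 1 Ableitung unserer Gleichung für die Geschwindigkeit v(t) = 20·t^3 + 10·t - 4 nehmen. Durch Ableiten von der Geschwindigkeit erhalten wir die Beschleunigung: a(t) = 60·t^2 + 10. Aus der Gleichung für die Beschleunigung a(t) = 60·t^2 + 10, setzen wir t = 2 ein und erhalten a = 250.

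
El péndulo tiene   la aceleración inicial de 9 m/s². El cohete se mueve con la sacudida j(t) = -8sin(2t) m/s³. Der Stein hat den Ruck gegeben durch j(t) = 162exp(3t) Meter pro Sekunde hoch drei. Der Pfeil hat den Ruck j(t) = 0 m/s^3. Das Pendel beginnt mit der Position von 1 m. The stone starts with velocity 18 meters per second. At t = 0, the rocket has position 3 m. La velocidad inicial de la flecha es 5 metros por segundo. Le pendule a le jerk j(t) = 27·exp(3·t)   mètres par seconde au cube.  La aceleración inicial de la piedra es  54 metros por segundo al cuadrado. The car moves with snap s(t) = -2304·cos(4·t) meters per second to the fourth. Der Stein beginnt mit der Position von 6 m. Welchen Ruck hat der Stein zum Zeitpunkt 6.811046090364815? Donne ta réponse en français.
Nous avons le jerk j(t) = 162·exp(3·t). En substituant t = 6.811046090364815: j(6.811046090364815) = 121203235567.507.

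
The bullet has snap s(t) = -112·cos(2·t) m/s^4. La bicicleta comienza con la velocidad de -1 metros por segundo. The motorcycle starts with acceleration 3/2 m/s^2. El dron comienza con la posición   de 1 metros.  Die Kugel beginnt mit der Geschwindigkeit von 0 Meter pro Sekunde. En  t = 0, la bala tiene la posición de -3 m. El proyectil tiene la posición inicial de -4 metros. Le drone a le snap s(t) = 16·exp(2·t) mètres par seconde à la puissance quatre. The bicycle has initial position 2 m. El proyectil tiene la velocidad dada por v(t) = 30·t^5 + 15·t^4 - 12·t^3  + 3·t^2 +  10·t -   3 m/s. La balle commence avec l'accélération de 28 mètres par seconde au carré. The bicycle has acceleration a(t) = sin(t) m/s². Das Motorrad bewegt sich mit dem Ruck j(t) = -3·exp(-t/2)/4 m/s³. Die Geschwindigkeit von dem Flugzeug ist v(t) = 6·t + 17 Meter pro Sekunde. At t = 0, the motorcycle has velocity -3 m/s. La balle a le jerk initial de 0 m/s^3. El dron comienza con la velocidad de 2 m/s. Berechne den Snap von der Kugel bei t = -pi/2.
Aus der Gleichung für den Snap s(t) = -112·cos(2·t), setzen wir t = -pi/2 ein und erhalten s = 112.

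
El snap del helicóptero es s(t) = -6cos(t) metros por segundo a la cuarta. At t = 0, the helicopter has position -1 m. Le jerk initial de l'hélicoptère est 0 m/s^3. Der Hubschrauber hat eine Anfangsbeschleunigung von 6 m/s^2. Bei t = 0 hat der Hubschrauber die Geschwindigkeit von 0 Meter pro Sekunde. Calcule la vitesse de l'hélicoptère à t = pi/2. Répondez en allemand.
Ausgehend von dem Snap s(t) = -6·cos(t), nehmen wir 3 Stammfunktionen. Mit ∫s(t)dt und Anwendung von j(0) = 0, finden wir j(t) = -6·sin(t). Durch Integration von dem Ruck und Verwendung der Anfangsbedingung a(0) = 6, erhalten wir a(t) = 6·cos(t). Das Integral von der Beschleunigung ist die Geschwindigkeit. Mit v(0) = 0 erhalten wir v(t) = 6·sin(t). Aus der Gleichung für die Geschwindigkeit v(t) = 6·sin(t), setzen wir t = pi/2 ein und erhalten v = 6.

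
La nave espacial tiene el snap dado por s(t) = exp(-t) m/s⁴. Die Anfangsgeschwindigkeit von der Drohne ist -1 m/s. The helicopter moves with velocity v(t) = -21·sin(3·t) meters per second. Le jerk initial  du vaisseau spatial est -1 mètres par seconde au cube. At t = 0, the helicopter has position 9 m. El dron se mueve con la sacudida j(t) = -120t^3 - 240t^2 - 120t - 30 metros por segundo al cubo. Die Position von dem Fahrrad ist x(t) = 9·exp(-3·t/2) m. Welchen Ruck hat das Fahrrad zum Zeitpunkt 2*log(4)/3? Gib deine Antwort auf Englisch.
Starting from position x(t) = 9·exp(-3·t/2), we take 3 derivatives. Differentiating position, we get velocity: v(t) = -27·exp(-3·t/2)/2. Differentiating velocity, we get acceleration: a(t) = 81·exp(-3·t/2)/4. The derivative of acceleration gives jerk: j(t) = -243·exp(-3·t/2)/8. We have jerk j(t) = -243·exp(-3·t/2)/8. Substituting t = 2*log(4)/3: j(2*log(4)/3) = -243/32.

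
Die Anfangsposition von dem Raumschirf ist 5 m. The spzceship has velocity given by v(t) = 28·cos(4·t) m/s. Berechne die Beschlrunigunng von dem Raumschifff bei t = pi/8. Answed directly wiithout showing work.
Bei t = pi/8, a = -112.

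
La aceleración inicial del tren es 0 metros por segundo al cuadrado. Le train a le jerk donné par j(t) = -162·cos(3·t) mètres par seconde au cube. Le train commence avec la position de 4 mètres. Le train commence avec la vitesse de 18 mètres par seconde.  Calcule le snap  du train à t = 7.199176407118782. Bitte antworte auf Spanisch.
Partiendo de la sacudida j(t) = -162·cos(3·t), tomamos 1 derivada. Derivando la sacudida, obtenemos el snap: s(t) = 486·sin(3·t). De la ecuación del snap s(t) = 486·sin(3·t), sustituimos t = 7.199176407118782 para obtener s = 186.397276495117.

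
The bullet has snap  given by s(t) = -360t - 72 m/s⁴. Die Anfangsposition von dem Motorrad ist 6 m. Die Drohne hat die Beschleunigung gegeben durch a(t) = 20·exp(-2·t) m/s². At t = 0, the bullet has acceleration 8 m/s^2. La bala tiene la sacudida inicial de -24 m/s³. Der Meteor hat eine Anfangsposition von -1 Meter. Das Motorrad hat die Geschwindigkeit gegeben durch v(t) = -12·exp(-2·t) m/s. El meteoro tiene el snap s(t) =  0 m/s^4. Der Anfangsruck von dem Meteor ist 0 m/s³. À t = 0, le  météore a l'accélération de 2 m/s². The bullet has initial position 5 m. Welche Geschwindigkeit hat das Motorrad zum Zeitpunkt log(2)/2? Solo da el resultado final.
Die Antwort ist -6.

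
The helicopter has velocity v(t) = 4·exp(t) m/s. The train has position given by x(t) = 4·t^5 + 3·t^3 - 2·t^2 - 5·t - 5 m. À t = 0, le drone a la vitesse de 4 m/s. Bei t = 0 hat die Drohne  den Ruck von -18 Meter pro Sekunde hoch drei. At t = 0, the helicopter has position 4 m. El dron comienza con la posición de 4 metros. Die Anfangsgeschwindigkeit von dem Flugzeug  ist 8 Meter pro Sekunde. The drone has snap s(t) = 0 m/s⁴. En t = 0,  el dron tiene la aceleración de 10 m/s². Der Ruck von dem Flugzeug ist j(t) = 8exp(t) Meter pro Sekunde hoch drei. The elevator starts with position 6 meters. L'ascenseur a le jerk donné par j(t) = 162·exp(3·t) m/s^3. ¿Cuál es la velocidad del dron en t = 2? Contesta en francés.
Pour résoudre ceci, nous devons prendre 3 primitives de notre équation du snap s(t) = 0. En prenant ∫s(t)dt et en appliquant j(0) = -18, nous trouvons j(t) = -18. L'intégrale du jerk est l'accélération. En utilisant a(0) = 10, nous obtenons a(t) = 10 - 18·t. En intégrant l'accélération et en utilisant la condition initiale v(0) = 4, nous obtenons v(t) = -9·t^2 + 10·t + 4. En utilisant v(t) = -9·t^2 + 10·t + 4 et en substituant t = 2, nous trouvons v = -12.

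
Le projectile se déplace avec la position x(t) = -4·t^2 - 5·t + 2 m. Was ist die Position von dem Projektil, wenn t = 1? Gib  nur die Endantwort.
Die Antwort ist -7.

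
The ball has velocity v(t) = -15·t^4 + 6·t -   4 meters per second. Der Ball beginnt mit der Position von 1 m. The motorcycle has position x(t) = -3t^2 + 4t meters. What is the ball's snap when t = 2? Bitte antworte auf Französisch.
Pour résoudre ceci, nous devons prendre 3 dérivées de notre équation de la vitesse v(t) = -15·t^4 + 6·t - 4. En prenant d/dt de v(t), nous trouvons a(t) = 6 - 60·t^3. En dérivant l'accélération, nous obtenons le jerk: j(t) = -180·t^2. En prenant d/dt de j(t), nous trouvons s(t) = -360·t. De l'équation du snap s(t) = -360·t, nous substituons t = 2 pour obtenir s = -720.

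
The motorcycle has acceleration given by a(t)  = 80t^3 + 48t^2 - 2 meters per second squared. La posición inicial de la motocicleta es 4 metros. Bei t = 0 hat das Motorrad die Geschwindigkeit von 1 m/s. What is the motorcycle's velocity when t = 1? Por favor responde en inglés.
To solve this, we need to take 1 antiderivative of our acceleration equation a(t) = 80·t^3 + 48·t^2 - 2. Integrating acceleration and using the initial condition v(0) = 1, we get v(t) = 20·t^4 + 16·t^3 - 2·t + 1. From the given velocity equation v(t) = 20·t^4 + 16·t^3 - 2·t + 1, we substitute t = 1 to get v = 35.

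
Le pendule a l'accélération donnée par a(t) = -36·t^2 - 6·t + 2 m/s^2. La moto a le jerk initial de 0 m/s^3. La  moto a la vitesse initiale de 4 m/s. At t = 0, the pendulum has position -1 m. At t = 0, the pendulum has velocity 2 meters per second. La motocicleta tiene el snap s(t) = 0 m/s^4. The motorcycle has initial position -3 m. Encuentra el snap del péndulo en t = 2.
Partiendo de la aceleración a(t) = -36·t^2 - 6·t + 2, tomamos 2 derivadas. La derivada de la aceleración da la sacudida: j(t) = -72·t - 6. Derivando la sacudida, obtenemos el snap: s(t) = -72. De la ecuación del snap s(t) = -72, sustituimos t = 2 para obtener s = -72.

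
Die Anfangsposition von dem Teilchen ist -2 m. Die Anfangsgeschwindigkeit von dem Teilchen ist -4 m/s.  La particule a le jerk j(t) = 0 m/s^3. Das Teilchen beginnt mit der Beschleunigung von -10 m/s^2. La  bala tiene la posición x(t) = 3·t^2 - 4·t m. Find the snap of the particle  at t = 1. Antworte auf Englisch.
To solve this, we need to take 1 derivative of our jerk equation j(t) = 0. The derivative of jerk gives snap: s(t) = 0. From the given snap equation s(t) = 0, we substitute t = 1 to get s = 0.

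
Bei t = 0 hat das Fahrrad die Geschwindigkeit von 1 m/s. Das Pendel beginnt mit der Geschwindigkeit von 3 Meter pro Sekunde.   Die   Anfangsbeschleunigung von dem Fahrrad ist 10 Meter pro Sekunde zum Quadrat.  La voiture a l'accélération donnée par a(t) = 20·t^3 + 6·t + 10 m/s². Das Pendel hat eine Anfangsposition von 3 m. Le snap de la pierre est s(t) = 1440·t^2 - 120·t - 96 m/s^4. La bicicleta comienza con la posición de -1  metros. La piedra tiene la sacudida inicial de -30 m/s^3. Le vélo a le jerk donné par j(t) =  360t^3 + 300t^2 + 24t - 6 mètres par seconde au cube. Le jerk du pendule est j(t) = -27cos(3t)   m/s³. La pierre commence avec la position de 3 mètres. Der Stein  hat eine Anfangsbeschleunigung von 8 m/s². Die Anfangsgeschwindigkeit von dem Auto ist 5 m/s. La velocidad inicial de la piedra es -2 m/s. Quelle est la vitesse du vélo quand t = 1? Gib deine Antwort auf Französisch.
En partant du jerk j(t) = 360·t^3 + 300·t^2 + 24·t - 6, nous prenons 2 intégrales. En prenant ∫j(t)dt et en appliquant a(0) = 10, nous trouvons a(t) = 90·t^4 + 100·t^3 + 12·t^2 - 6·t + 10. L'intégrale de l'accélération, avec v(0) = 1, donne la vitesse: v(t) = 18·t^5 + 25·t^4 + 4·t^3 - 3·t^2 + 10·t + 1. De l'équation de la vitesse v(t) = 18·t^5 + 25·t^4 + 4·t^3 - 3·t^2 + 10·t + 1, nous substituons t = 1 pour obtenir v = 55.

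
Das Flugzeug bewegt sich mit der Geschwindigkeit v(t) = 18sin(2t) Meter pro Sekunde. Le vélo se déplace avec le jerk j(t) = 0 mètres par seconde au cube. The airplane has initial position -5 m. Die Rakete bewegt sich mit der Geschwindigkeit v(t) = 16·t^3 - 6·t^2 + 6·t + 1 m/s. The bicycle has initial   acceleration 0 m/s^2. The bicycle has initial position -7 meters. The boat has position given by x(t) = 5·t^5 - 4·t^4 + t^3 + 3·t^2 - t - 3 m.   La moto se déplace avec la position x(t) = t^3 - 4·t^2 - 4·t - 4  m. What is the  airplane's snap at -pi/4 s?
To solve this, we need to take 3 derivatives of our velocity equation v(t) = 18·sin(2·t). Differentiating velocity, we get acceleration: a(t) = 36·cos(2·t). Differentiating acceleration, we get jerk: j(t) = -72·sin(2·t). Taking d/dt of j(t), we find s(t) = -144·cos(2·t). From the given snap equation s(t) = -144·cos(2·t), we substitute t = -pi/4 to get s = 0.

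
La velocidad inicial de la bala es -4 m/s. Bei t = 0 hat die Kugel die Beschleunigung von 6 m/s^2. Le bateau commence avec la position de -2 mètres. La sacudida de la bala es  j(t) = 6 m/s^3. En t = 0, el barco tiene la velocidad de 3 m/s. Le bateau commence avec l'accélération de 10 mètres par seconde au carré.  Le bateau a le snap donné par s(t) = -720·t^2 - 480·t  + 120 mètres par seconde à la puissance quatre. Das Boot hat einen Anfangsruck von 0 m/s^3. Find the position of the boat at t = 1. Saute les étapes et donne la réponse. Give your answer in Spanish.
En t = 1, x = 5.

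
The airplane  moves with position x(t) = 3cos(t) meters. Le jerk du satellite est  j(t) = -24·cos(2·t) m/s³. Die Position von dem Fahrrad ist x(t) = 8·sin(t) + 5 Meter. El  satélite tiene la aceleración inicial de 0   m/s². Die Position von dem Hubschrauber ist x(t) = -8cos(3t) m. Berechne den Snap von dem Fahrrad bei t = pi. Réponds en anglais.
Starting from position x(t) = 8·sin(t) + 5, we take 4 derivatives. The derivative of position gives velocity: v(t) = 8·cos(t). Differentiating velocity, we get acceleration: a(t) = -8·sin(t). Differentiating acceleration, we get jerk: j(t) = -8·cos(t). The derivative of jerk gives snap: s(t) = 8·sin(t). Using s(t) = 8·sin(t) and substituting t = pi, we find s = 0.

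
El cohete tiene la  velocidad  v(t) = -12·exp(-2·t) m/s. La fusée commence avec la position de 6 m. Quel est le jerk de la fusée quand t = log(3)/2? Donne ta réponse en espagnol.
Para resolver esto, necesitamos tomar 2 derivadas de nuestra ecuación de la velocidad v(t) = -12·exp(-2·t). Derivando la velocidad, obtenemos la aceleración: a(t) = 24·exp(-2·t). Derivando la aceleración, obtenemos la sacudida: j(t) = -48·exp(-2·t). Tenemos la sacudida j(t) = -48·exp(-2·t). Sustituyendo t = log(3)/2: j(log(3)/2) = -16.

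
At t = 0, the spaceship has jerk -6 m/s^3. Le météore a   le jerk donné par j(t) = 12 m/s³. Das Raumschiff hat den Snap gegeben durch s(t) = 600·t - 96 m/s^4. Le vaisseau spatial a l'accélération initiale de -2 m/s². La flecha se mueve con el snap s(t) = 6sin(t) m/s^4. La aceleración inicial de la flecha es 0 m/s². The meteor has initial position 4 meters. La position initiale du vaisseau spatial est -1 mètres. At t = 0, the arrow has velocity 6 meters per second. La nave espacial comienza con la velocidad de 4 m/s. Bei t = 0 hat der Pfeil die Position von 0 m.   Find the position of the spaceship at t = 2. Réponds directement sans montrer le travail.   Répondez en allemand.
Bei t = 2, x = 91.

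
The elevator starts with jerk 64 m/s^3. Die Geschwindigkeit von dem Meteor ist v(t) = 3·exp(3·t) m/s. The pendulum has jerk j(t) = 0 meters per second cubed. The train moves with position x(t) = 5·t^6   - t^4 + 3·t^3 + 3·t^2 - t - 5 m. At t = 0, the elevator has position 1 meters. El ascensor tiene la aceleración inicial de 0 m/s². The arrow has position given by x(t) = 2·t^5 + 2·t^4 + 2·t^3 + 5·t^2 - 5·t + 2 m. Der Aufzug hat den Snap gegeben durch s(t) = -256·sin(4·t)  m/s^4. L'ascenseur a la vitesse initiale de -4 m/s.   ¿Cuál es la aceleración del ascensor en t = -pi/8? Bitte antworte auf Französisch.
Nous devons trouver la primitive de notre équation du snap s(t) = -256·sin(4·t) 2 fois. L'intégrale du snap est le jerk. En utilisant j(0) = 64, nous obtenons j(t) = 64·cos(4·t). En intégrant le jerk et en utilisant la condition initiale a(0) = 0, nous obtenons a(t) = 16·sin(4·t). En utilisant a(t) = 16·sin(4·t) et en substituant t = -pi/8, nous trouvons a = -16.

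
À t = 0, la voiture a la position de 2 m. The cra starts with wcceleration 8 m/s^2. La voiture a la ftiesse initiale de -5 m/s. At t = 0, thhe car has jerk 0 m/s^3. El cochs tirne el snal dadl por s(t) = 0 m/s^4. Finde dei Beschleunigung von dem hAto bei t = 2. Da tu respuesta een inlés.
To find the answer, we compute 2 integrals of s(t) = 0. Integrating snap and using the initial condition j(0) = 0, we get j(t) = 0. Taking ∫j(t)dt and applying a(0) = 8, we find a(t) = 8. From the given acceleration equation a(t) = 8, we substitute t = 2 to get a = 8.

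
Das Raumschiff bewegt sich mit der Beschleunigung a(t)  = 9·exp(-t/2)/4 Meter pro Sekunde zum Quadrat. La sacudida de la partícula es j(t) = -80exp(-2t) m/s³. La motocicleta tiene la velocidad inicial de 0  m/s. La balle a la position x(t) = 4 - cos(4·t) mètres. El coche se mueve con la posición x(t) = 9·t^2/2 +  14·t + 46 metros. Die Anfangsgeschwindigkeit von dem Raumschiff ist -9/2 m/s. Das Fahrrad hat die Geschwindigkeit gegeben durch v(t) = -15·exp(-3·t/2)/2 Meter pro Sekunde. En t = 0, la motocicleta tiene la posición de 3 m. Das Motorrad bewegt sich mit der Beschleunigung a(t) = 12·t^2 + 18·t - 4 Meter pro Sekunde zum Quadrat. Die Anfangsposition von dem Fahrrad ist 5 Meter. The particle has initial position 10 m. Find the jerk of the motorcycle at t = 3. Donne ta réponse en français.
En partant de l'accélération a(t) = 12·t^2 + 18·t - 4, nous prenons 1 dérivée. En prenant d/dt de a(t), nous trouvons j(t) = 24·t + 18. En utilisant j(t) = 24·t + 18 et en substituant t = 3, nous trouvons j = 90.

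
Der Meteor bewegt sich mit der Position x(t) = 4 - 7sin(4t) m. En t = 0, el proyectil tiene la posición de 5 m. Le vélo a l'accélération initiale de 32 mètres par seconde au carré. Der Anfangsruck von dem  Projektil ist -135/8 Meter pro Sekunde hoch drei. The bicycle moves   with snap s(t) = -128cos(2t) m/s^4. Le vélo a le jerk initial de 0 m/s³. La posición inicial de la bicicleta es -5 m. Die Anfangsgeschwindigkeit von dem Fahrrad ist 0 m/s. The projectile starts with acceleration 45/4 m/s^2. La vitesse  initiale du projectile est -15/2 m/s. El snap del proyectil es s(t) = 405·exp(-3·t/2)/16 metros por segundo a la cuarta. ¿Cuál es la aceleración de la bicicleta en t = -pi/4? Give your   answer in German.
Wir müssen das Integral unserer Gleichung für den Snap s(t) = -128·cos(2·t) 2-mal finden. Das Integral von dem Snap, mit j(0) = 0, ergibt den Ruck: j(t) = -64·sin(2·t). Durch Integration von dem Ruck und Verwendung der Anfangsbedingung a(0) = 32, erhalten wir a(t) = 32·cos(2·t). Aus der Gleichung für die Beschleunigung a(t) = 32·cos(2·t), setzen wir t = -pi/4 ein und erhalten a = 0.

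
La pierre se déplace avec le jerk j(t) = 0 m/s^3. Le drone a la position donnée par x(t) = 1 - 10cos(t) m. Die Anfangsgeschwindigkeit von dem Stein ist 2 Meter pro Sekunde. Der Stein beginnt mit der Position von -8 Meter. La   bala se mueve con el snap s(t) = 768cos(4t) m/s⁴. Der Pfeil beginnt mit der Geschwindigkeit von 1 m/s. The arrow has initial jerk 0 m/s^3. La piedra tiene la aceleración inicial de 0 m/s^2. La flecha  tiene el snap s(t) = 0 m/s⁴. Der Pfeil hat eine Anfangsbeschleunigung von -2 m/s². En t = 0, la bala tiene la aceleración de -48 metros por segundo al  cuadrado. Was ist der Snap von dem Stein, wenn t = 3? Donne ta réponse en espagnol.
Partiendo de la sacudida j(t) = 0, tomamos 1 derivada. La derivada de la sacudida da el snap: s(t) = 0. Tenemos el snap s(t) = 0. Sustituyendo t = 3: s(3) = 0.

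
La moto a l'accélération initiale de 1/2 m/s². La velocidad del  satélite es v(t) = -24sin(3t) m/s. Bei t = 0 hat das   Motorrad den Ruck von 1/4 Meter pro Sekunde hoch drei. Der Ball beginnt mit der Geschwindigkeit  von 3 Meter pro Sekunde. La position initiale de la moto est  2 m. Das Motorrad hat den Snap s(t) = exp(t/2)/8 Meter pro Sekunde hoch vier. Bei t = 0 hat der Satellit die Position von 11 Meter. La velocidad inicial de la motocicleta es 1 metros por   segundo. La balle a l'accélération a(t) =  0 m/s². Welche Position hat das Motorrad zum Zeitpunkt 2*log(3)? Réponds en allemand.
Wir müssen das Integral unserer Gleichung für den Snap s(t) = exp(t/2)/8 4-mal finden. Das Integral von dem Snap ist der Ruck. Mit j(0) = 1/4 erhalten wir j(t) = exp(t/2)/4. Mit ∫j(t)dt und Anwendung von a(0) = 1/2, finden wir a(t) = exp(t/2)/2. Die Stammfunktion von der Beschleunigung ist die Geschwindigkeit. Mit v(0) = 1 erhalten wir v(t) = exp(t/2). Die Stammfunktion von der Geschwindigkeit ist die Position. Mit x(0) = 2 erhalten wir x(t) = 2·exp(t/2). Aus der Gleichung für die Position x(t) = 2·exp(t/2), setzen wir t = 2*log(3) ein und erhalten x = 6.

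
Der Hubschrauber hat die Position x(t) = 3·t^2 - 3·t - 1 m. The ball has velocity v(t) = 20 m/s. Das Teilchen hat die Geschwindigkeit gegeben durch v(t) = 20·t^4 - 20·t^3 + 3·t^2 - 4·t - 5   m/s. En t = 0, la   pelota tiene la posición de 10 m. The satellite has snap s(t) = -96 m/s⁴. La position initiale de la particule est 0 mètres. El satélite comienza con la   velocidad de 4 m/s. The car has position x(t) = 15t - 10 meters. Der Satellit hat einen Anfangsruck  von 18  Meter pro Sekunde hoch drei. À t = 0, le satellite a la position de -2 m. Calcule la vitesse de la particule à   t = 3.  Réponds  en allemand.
Mit v(t) = 20·t^4 - 20·t^3 + 3·t^2 - 4·t - 5 und Einsetzen von t = 3, finden wir v = 1090.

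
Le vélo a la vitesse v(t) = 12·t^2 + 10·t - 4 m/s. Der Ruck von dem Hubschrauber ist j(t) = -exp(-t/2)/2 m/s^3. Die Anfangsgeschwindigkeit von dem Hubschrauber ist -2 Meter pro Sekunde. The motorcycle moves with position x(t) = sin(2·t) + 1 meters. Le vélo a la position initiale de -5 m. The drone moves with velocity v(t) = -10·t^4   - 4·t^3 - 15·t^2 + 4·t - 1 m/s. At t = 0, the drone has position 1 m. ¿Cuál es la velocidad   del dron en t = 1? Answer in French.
En utilisant v(t) = -10·t^4 - 4·t^3 - 15·t^2 + 4·t - 1 et en substituant t = 1, nous trouvons v = -26.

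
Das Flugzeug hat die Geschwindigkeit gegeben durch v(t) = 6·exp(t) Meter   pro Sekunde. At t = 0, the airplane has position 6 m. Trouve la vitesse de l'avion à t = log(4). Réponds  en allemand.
Mit v(t) = 6·exp(t) und Einsetzen von t = log(4), finden wir v = 24.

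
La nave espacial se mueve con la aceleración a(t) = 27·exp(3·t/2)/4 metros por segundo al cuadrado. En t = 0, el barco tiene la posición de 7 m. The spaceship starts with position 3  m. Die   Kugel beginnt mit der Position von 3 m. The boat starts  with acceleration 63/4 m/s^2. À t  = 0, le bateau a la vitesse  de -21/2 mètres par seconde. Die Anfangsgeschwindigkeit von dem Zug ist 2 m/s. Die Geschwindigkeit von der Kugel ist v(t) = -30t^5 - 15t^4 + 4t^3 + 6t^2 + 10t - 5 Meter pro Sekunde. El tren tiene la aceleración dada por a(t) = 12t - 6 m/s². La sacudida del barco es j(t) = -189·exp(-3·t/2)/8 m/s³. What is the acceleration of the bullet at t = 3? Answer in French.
Pour résoudre ceci, nous devons prendre 1 dérivée de notre équation de la vitesse v(t) = -30·t^5 - 15·t^4 + 4·t^3 + 6·t^2 + 10·t - 5. En prenant d/dt de v(t), nous trouvons a(t) = -150·t^4 - 60·t^3 + 12·t^2 + 12·t + 10. De l'équation de l'accélération a(t) = -150·t^4 - 60·t^3 + 12·t^2 + 12·t + 10, nous substituons t = 3 pour obtenir a = -13616.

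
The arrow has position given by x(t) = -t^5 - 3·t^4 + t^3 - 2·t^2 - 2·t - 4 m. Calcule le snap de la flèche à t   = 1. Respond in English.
We must differentiate our position equation x(t) = -t^5 - 3·t^4 + t^3 - 2·t^2 - 2·t - 4 4 times. The derivative of position gives velocity: v(t) = -5·t^4 - 12·t^3 + 3·t^2 - 4·t - 2. The derivative of velocity gives acceleration: a(t) = -20·t^3 - 36·t^2 + 6·t - 4. Differentiating acceleration, we get jerk: j(t) = -60·t^2 - 72·t + 6. Differentiating jerk, we get snap: s(t) = -120·t - 72. From the given snap equation s(t) = -120·t - 72, we substitute t = 1 to get s = -192.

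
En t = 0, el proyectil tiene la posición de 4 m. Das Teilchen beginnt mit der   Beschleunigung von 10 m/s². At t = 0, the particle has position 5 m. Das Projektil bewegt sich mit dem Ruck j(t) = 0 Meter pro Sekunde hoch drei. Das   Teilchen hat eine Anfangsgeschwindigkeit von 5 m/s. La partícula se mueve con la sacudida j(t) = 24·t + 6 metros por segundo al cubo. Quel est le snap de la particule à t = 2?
Nous devons dériver notre équation du jerk j(t) = 24·t + 6 1 fois. En dérivant le jerk, nous obtenons le snap: s(t) = 24. De l'équation du snap s(t) = 24, nous substituons t = 2 pour obtenir s = 24.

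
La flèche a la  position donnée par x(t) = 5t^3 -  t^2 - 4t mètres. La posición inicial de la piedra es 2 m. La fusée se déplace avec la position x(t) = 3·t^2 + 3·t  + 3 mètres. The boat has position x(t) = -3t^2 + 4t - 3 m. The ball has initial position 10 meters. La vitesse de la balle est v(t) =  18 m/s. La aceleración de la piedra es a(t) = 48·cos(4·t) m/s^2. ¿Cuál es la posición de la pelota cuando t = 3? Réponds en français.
Nous devons intégrer notre équation de la vitesse v(t) = 18 1 fois. En intégrant la vitesse et en utilisant la condition initiale x(0) = 10, nous obtenons x(t) = 18·t + 10. Nous avons la position x(t) = 18·t + 10. En substituant t = 3: x(3) = 64.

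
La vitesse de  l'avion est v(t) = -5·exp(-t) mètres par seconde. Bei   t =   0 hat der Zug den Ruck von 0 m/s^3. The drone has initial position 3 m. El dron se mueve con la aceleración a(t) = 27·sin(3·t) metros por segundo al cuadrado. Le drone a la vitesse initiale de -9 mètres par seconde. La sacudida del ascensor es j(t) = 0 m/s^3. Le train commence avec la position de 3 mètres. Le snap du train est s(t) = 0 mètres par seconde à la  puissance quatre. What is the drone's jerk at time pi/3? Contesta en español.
Para resolver esto, necesitamos tomar 1 derivada de nuestra ecuación de la aceleración a(t) = 27·sin(3·t). La derivada de la aceleración da la sacudida: j(t) = 81·cos(3·t). Usando j(t) = 81·cos(3·t) y sustituyendo t = pi/3, encontramos j = -81.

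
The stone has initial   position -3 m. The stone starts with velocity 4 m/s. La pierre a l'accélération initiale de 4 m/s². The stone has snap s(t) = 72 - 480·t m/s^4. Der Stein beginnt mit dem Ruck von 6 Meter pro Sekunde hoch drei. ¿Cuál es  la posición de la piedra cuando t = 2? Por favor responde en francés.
Nous devons trouver l'intégrale de notre équation du snap s(t) = 72 - 480·t 4 fois. En prenant ∫s(t)dt et en appliquant j(0) = 6, nous trouvons j(t) = -240·t^2 + 72·t + 6. En prenant ∫j(t)dt et en appliquant a(0) = 4, nous trouvons a(t) = -80·t^3 + 36·t^2 + 6·t + 4. En intégrant l'accélération et en utilisant la condition initiale v(0) = 4, nous obtenons v(t) = -20·t^4 + 12·t^3 + 3·t^2 + 4·t + 4. En intégrant la vitesse et en utilisant la condition initiale x(0) = -3, nous obtenons x(t) = -4·t^5 + 3·t^4 + t^3 + 2·t^2 + 4·t - 3. En utilisant x(t) = -4·t^5 + 3·t^4 + t^3 + 2·t^2 + 4·t - 3 et en substituant t = 2, nous trouvons x = -59.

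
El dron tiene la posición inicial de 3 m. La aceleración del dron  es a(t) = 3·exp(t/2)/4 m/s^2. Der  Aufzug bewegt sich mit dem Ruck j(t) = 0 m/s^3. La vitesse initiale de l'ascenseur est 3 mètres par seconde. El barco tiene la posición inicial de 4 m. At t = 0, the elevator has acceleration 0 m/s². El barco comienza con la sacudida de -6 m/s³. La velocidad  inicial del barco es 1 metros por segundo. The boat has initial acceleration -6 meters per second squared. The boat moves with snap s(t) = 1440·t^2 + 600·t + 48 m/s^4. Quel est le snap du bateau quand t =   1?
Nous avons le snap s(t) = 1440·t^2 + 600·t + 48. En substituant t = 1: s(1) = 2088.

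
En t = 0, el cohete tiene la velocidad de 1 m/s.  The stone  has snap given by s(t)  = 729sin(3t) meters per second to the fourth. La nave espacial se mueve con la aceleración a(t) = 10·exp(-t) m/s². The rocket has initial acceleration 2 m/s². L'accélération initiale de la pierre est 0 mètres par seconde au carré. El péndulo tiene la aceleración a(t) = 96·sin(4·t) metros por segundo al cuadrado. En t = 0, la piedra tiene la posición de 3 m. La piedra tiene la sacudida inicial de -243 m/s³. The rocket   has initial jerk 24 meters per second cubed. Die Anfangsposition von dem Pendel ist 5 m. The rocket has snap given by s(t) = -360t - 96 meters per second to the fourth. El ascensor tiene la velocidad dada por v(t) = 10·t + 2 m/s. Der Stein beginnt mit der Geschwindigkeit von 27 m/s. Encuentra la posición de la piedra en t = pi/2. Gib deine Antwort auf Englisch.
We need to integrate our snap equation s(t) = 729·sin(3·t) 4 times. Finding the integral of s(t) and using j(0) = -243: j(t) = -243·cos(3·t). The antiderivative of jerk, with a(0) = 0, gives acceleration: a(t) = -81·sin(3·t). Integrating acceleration and using the initial condition v(0) = 27, we get v(t) = 27·cos(3·t). Integrating velocity and using the initial condition x(0) = 3, we get x(t) = 9·sin(3·t) + 3. We have position x(t) = 9·sin(3·t) + 3. Substituting t = pi/2: x(pi/2) = -6.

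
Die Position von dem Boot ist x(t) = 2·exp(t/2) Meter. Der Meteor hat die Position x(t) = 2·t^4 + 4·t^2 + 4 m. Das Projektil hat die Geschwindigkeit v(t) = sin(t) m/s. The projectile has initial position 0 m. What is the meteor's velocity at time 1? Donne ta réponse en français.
Pour résoudre ceci, nous devons prendre 1 dérivée de notre équation de la position x(t) = 2·t^4 + 4·t^2 + 4. En dérivant la position, nous obtenons la vitesse: v(t) = 8·t^3 + 8·t. De l'équation de la vitesse v(t) = 8·t^3 + 8·t, nous substituons t = 1 pour obtenir v = 16.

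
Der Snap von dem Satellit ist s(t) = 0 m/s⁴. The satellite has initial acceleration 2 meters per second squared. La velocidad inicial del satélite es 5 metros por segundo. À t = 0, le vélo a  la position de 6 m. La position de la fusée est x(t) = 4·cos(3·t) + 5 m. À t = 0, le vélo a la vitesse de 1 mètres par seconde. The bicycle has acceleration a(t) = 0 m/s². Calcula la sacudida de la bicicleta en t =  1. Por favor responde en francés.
En partant de l'accélération a(t) = 0, nous prenons 1 dérivée. En prenant d/dt de a(t), nous trouvons j(t) = 0. Nous avons le jerk j(t) = 0. En substituant t = 1: j(1) = 0.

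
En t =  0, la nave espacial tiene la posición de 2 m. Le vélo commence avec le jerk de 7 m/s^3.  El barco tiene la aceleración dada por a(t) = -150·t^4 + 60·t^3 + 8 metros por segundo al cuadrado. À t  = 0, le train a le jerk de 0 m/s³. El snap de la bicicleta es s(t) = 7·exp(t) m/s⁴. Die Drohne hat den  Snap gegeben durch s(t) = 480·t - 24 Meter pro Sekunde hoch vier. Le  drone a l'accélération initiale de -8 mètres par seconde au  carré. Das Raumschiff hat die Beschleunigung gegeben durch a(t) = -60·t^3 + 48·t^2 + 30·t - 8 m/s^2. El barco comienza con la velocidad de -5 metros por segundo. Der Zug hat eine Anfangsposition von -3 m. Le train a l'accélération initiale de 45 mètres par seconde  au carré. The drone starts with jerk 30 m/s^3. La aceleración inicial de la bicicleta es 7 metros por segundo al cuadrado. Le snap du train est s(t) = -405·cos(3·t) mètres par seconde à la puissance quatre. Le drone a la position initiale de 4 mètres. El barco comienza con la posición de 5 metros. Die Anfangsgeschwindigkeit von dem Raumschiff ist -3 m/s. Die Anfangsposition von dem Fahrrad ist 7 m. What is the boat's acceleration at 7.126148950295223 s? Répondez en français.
Nous avons l'accélération a(t) = -150·t^4 + 60·t^3 + 8. En substituant t = 7.126148950295223: a(7.126148950295223) = -365100.905986911.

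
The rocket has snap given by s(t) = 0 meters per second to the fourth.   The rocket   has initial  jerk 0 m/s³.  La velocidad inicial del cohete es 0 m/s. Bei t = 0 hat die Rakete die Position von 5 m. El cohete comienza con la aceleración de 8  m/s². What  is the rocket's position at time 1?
To find the answer, we compute 4 integrals of s(t) = 0. The integral of snap, with j(0) = 0, gives jerk: j(t) = 0. Finding the antiderivative of j(t) and using a(0) = 8: a(t) = 8. The antiderivative of acceleration is velocity. Using v(0) = 0, we get v(t) = 8·t. Taking ∫v(t)dt and applying x(0) = 5, we find x(t) = 4·t^2 + 5. From the given position equation x(t) = 4·t^2 + 5, we substitute t = 1 to get x = 9.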